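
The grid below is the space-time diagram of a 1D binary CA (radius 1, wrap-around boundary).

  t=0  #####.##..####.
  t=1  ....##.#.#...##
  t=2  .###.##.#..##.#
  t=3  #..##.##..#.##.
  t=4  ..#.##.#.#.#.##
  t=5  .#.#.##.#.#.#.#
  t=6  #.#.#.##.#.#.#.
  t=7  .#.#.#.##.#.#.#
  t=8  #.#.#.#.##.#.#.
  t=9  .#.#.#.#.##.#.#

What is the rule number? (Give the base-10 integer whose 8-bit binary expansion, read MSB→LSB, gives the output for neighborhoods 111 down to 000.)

  [7] ### => .  t=0,i=1
  [6] ##. => #  t=0,i=4
  [5] #.# => #  t=0,i=5
  [4] #.. => .  t=0,i=8
  [3] .## => .  t=0,i=0
  [2] .#. => .  t=1,i=7
  [1] ..# => #  t=0,i=9
  [0] ... => #  t=1,i=1
  bits 01100011 = 99

99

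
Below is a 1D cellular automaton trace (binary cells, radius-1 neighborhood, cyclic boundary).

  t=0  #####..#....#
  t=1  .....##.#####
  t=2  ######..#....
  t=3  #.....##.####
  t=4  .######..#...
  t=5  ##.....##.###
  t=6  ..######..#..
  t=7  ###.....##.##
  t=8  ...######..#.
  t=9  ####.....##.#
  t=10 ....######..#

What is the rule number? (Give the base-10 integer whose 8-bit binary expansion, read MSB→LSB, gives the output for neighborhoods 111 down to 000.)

27

  ###|.  b7=0 t=0,i=0
  ##.|.  b6=0 t=0,i=4
  #.#|.  b5=0 t=1,i=7
  #..|#  b4=1 t=0,i=5
  .##|#  b3=1 t=0,i=12
  .#.|.  b2=0 t=0,i=7
  ..#|#  b1=1 t=0,i=6
  ...|#  b0=1 t=0,i=9
  bits 00011011 = 27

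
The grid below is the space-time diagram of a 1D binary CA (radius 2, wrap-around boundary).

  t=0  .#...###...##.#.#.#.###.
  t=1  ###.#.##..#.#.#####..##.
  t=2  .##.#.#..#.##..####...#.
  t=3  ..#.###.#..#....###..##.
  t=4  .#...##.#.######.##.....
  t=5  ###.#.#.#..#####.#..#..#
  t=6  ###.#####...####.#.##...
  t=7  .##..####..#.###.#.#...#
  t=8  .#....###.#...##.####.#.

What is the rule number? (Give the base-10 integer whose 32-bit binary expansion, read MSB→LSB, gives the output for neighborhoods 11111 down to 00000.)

  ##### -> #   bit 31 = 1  t=1,i=16
  ####. -> #   bit 30 = 1  t=1,i=17
  ###.# -> #   bit 29 = 1  t=1,i=2
  ###.. -> #   bit 28 = 1  t=0,i=7
  ##.## -> .   bit 27 = 0  t=1,i=23
  ##.#. -> .   bit 26 = 0  t=0,i=13
  ##..# -> .   bit 25 = 0  t=0,i=23
  ##... -> .   bit 24 = 0  t=0,i=8
  #.### -> .   bit 23 = 0  t=0,i=20
  #.##. -> #   bit 22 = 1  t=1,i=6
  #.#.# -> #   bit 21 = 1  t=0,i=14
  #.#.. -> #   bit 20 = 1  t=2,i=6
  #..## -> .   bit 19 = 0  t=1,i=20
  #..#. -> #   bit 18 = 1  t=0,i=0
  #...# -> .   bit 17 = 0  t=0,i=3
  #.... -> #   bit 16 = 1  t=3,i=13
  .#### -> #   bit 15 = 1  t=1,i=15
  .###. -> #   bit 14 = 1  t=0,i=6
  .##.# -> #   bit 13 = 1  t=0,i=12
  .##.. -> .   bit 12 = 0  t=1,i=7
  .#.## -> .   bit 11 = 0  t=0,i=19
  .#.#. -> #   bit 10 = 1  t=0,i=15
  .#..# -> .   bit 9 = 0  t=2,i=7
  .#... -> #   bit 8 = 1  t=0,i=2
  ..### -> .   bit 7 = 0  t=0,i=5
  ..##. -> .   bit 6 = 0  t=0,i=11
  ..#.# -> .   bit 5 = 0  t=1,i=10
  ..#.. -> #   bit 4 = 1  t=0,i=1
  ...## -> #   bit 3 = 1  t=0,i=4
  ...#. -> #   bit 2 = 1  t=2,i=21
  ....# -> #   bit 1 = 1  t=3,i=14
  ..... -> .   bit 0 = 0  t=4,i=21
  bits 11110000011101011110010100011110 = 4034258206

4034258206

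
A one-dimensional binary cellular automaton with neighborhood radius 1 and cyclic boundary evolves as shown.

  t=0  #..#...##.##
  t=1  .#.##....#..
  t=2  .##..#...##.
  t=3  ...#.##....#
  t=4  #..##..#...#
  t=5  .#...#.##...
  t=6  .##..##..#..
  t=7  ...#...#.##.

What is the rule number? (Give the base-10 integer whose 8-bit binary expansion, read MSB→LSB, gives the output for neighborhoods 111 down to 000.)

52

  [7] ### => .  t=0,i=11
  [6] ##. => .  t=0,i=0
  [5] #.# => #  t=0,i=9
  [4] #.. => #  t=0,i=1
  [3] .## => .  t=0,i=7
  [2] .#. => #  t=0,i=3
  [1] ..# => .  t=0,i=2
  [0] ... => .  t=0,i=5
  bits 00110100 = 52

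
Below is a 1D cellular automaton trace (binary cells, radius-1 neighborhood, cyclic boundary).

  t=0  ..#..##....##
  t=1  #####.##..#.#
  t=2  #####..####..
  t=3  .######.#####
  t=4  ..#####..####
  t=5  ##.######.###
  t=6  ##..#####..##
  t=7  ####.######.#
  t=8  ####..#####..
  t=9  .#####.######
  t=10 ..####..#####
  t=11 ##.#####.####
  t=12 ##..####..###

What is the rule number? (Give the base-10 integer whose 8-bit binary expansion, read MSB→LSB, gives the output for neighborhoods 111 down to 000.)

214

  [7] ### => #  t=1,i=0
  [6] ##. => #  t=0,i=6
  [5] #.# => .  t=1,i=5
  [4] #.. => #  t=0,i=0
  [3] .## => .  t=0,i=5
  [2] .#. => #  t=0,i=2
  [1] ..# => #  t=0,i=1
  [0] ... => .  t=0,i=8
  bits 11010110 = 214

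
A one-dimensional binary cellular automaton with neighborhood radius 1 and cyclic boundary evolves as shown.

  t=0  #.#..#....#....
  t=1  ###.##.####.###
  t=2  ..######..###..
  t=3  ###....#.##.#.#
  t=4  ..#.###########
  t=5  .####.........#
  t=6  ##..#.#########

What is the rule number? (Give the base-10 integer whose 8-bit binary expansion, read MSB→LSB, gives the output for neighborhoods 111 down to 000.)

  ###|.  b7=0 t=1,i=0
  ##.|#  b6=1 t=1,i=2
  #.#|#  b5=1 t=0,i=1
  #..|.  b4=0 t=0,i=3
  .##|#  b3=1 t=1,i=4
  .#.|#  b2=1 t=0,i=0
  ..#|#  b1=1 t=0,i=4
  ...|#  b0=1 t=0,i=7
  bits 01101111 = 111

111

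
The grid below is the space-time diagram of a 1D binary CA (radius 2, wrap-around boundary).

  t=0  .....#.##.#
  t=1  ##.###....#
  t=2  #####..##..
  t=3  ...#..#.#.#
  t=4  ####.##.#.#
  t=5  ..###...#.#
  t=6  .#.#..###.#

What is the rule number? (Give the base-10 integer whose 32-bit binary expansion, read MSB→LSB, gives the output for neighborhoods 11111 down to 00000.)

  [31] ##### => .  t=2,i=2
  [30] ####. => #  t=2,i=3
  [29] ###.# => #  t=1,i=1
  [28] ###.. => .  t=1,i=5
  [27] ##.## => #  t=1,i=2
  [26] ##.#. => .  t=0,i=9
  [25] ##..# => .  t=2,i=5
  [24] ##... => .  t=1,i=6
  [23] #.### => #  t=1,i=3
  [22] #.##. => .  t=0,i=7
  [21] #.#.# => #  t=3,i=8
  [20] #.#.. => #  t=0,i=10
  [19] #..## => #  t=2,i=6
  [18] #..#. => #  t=3,i=5
  [17] #...# => #  t=3,i=1
  [16] #.... => #  t=0,i=1
  [15] .#### => .  t=2,i=1
  [14] .###. => #  t=1,i=0
  [13] .##.# => .  t=0,i=8
  [12] .##.. => #  t=2,i=8
  [11] .#.## => .  t=0,i=6
  [10] .#.#. => .  t=3,i=7
  [9] .#..# => .  t=3,i=4
  [8] .#... => #  t=0,i=0
  [7] ..### => .  t=1,i=10
  [6] ..##. => .  t=2,i=7
  [5] ..#.# => #  t=0,i=5
  [4] ..#.. => #  t=3,i=3
  [3] ...## => .  t=1,i=9
  [2] ...#. => #  t=0,i=4
  [1] ....# => #  t=0,i=3
  [0] ..... => .  t=0,i=2
  bits 01101000101111110101000100110110 = 1757368630

1757368630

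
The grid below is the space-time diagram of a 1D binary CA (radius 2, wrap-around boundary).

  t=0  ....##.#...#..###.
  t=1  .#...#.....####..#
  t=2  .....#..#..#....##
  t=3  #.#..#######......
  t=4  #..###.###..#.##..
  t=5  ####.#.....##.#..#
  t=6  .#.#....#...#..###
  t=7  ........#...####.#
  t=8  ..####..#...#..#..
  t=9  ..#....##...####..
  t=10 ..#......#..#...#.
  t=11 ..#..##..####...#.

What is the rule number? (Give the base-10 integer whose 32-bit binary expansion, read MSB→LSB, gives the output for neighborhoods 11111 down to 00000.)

  nb #####: next=#  (t=3,i=7, bit31=1)
  nb ####.: next=.  (t=1,i=13, bit30=0)
  nb ###.#: next=#  (t=4,i=5, bit29=1)
  nb ###..: next=.  (t=0,i=16, bit28=0)
  nb ##.##: next=.  (t=4,i=6, bit27=0)
  nb ##.#.: next=.  (t=0,i=6, bit26=0)
  nb ##..#: next=.  (t=1,i=15, bit25=0)
  nb ##...: next=#  (t=0,i=17, bit24=1)
  nb #.###: next=.  (t=4,i=7, bit23=0)
  nb #.##.: next=#  (t=4,i=14, bit22=1)
  nb #.#.#: next=.  (t=6,i=1, bit21=0)
  nb #.#..: next=.  (t=0,i=7, bit20=0)
  nb #..##: next=#  (t=0,i=13, bit19=1)
  nb #..#.: next=#  (t=1,i=16, bit18=1)
  nb #...#: next=.  (t=0,i=9, bit17=0)
  nb #....: next=.  (t=0,i=0, bit16=0)
  nb .####: next=.  (t=1,i=12, bit15=0)
  nb .###.: next=.  (t=0,i=15, bit14=0)
  nb .##.#: next=#  (t=0,i=5, bit13=1)
  nb .##..: next=.  (t=2,i=17, bit12=0)
  nb .#.##: next=.  (t=4,i=13, bit11=0)
  nb .#.#.: next=.  (t=1,i=0, bit10=0)
  nb .#..#: next=#  (t=0,i=12, bit9=1)
  nb .#...: next=.  (t=0,i=8, bit8=0)
  nb ..###: next=#  (t=0,i=14, bit7=1)
  nb ..##.: next=.  (t=0,i=4, bit6=0)
  nb ..#.#: next=#  (t=1,i=17, bit5=1)
  nb ..#..: next=#  (t=0,i=11, bit4=1)
  nb ...##: next=.  (t=0,i=3, bit3=0)
  nb ...#.: next=.  (t=0,i=10, bit2=0)
  nb ....#: next=.  (t=0,i=2, bit1=0)
  nb .....: next=#  (t=0,i=1, bit0=1)
  bits 10100001010011000010001010110001 = 2706121393

2706121393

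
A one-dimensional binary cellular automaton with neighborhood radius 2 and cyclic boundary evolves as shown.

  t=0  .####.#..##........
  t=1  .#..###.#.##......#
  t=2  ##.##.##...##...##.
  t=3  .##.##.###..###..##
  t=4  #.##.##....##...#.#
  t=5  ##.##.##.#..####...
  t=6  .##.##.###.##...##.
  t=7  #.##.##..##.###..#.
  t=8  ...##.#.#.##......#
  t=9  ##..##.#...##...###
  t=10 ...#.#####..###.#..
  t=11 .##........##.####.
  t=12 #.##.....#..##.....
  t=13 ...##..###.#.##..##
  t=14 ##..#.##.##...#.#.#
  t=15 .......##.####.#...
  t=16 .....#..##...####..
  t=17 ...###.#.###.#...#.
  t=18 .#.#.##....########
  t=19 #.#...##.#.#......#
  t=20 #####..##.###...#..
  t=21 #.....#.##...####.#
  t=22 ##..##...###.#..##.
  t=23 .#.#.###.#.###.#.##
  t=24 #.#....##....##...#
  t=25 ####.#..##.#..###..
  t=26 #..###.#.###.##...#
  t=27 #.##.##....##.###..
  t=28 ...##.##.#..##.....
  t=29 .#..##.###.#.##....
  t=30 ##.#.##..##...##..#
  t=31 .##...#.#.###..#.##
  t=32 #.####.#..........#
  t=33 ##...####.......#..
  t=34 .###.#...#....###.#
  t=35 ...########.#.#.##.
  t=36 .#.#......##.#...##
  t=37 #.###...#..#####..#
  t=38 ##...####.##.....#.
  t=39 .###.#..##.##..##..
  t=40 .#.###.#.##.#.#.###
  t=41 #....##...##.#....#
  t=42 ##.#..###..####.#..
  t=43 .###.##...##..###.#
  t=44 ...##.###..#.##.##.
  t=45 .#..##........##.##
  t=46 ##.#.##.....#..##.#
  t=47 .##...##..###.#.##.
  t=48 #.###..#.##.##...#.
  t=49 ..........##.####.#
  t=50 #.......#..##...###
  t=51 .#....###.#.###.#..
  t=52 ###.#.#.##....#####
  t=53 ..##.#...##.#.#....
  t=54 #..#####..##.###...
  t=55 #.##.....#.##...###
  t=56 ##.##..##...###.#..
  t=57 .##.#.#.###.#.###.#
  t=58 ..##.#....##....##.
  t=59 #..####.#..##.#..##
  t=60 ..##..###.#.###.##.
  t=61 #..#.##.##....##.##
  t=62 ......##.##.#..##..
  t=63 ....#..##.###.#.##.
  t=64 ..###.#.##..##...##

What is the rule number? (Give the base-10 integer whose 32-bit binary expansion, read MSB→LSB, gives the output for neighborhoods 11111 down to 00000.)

756692374

  [31] ##### => .  t=9,i=18
  [30] ####. => .  t=0,i=3
  [29] ###.# => #  t=0,i=4
  [28] ###.. => .  t=3,i=9
  [27] ##.## => #  t=2,i=2
  [26] ##.#. => #  t=0,i=5
  [25] ##..# => .  t=3,i=10
  [24] ##... => #  t=0,i=11
  [23] #.### => .  t=3,i=7
  [22] #.##. => .  t=1,i=10
  [21] #.#.# => .  t=1,i=8
  [20] #.#.. => #  t=0,i=6
  [19] #..## => #  t=0,i=8
  [18] #..#. => .  t=7,i=16
  [17] #...# => #  t=2,i=9
  [16] #.... => .  t=0,i=12
  [15] .#### => .  t=0,i=2
  [14] .###. => .  t=1,i=5
  [13] .##.# => #  t=2,i=1
  [12] .##.. => #  t=0,i=10
  [11] .#.## => .  t=1,i=9
  [10] .#.#. => #  t=1,i=0
  [9] .#..# => .  t=0,i=7
  [8] .#... => #  t=8,i=0
  [7] ..### => #  t=0,i=1
  [6] ..##. => .  t=0,i=9
  [5] ..#.# => .  t=1,i=18
  [4] ..#.. => #  t=8,i=18
  [3] ...## => .  t=0,i=0
  [2] ...#. => #  t=1,i=17
  [1] ....# => #  t=0,i=18
  [0] ..... => .  t=0,i=13
  bits 00101101000110100011010110010110 = 756692374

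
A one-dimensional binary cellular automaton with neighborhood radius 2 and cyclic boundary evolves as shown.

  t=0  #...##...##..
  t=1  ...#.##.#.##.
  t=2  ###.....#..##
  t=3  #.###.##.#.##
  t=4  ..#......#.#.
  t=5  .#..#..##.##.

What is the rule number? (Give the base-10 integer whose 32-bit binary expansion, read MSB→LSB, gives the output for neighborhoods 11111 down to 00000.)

  ##### -> #   bit 31 = 1  t=2,i=0
  ####. -> .   bit 30 = 0  t=2,i=1
  ###.# -> .   bit 29 = 0  t=3,i=0
  ###.. -> #   bit 28 = 1  t=2,i=2
  ##.## -> .   bit 27 = 0  t=3,i=1
  ##.#. -> .   bit 26 = 0  t=1,i=7
  ##..# -> #   bit 25 = 1  t=0,i=11
  ##... -> #   bit 24 = 1  t=0,i=6
  #.### -> #   bit 23 = 1  t=3,i=2
  #.##. -> .   bit 22 = 0  t=1,i=5
  #.#.# -> #   bit 21 = 1  t=1,i=8
  #.#.. -> #   bit 20 = 1  t=4,i=11
  #..## -> .   bit 19 = 0  t=2,i=10
  #..#. -> .   bit 18 = 0  t=0,i=12
  #...# -> .   bit 17 = 0  t=0,i=2
  #.... -> #   bit 16 = 1  t=1,i=0
  .#### -> #   bit 15 = 1  t=2,i=12
  .###. -> .   bit 14 = 0  t=3,i=3
  .##.# -> .   bit 13 = 0  t=1,i=6
  .##.. -> #   bit 12 = 1  t=0,i=5
  .#.## -> .   bit 11 = 0  t=1,i=4
  .#.#. -> #   bit 10 = 1  t=4,i=10
  .#..# -> #   bit 9 = 1  t=2,i=9
  .#... -> .   bit 8 = 0  t=0,i=1
  ..### -> #   bit 7 = 1  t=2,i=11
  ..##. -> .   bit 6 = 0  t=0,i=4
  ..#.# -> .   bit 5 = 0  t=1,i=3
  ..#.. -> .   bit 4 = 0  t=0,i=0
  ...## -> #   bit 3 = 1  t=0,i=3
  ...#. -> #   bit 2 = 1  t=1,i=2
  ....# -> #   bit 1 = 1  t=1,i=1
  ..... -> .   bit 0 = 0  t=2,i=5
  bits 10010011101100011001011010001110 = 2477889166

2477889166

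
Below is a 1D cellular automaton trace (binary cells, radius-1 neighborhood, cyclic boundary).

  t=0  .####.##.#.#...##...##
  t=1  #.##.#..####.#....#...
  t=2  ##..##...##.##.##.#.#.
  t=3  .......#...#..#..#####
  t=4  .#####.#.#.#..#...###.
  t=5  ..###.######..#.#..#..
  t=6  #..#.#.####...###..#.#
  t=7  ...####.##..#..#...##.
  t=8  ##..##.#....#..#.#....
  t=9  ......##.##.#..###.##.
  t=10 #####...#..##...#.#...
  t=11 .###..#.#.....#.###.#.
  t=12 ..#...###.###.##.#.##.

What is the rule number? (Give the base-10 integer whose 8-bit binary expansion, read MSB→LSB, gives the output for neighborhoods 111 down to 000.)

165

  [7] ### => #  t=0,i=2
  [6] ##. => .  t=0,i=4
  [5] #.# => #  t=0,i=0
  [4] #.. => .  t=0,i=12
  [3] .## => .  t=0,i=1
  [2] .#. => #  t=0,i=9
  [1] ..# => .  t=0,i=14
  [0] ... => #  t=0,i=13
  bits 10100101 = 165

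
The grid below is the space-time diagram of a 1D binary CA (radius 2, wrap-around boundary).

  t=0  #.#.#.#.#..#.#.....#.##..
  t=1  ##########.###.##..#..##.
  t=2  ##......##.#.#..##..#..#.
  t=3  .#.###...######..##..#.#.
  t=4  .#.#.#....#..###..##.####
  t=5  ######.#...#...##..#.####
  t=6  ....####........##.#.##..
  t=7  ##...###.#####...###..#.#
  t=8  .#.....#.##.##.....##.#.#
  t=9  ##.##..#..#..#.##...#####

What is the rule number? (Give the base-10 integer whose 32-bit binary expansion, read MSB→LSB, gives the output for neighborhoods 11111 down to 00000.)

  [31] ##### => .  t=1,i=2
  [30] ####. => #  t=1,i=8
  [29] ###.# => #  t=1,i=9
  [28] ###.. => #  t=3,i=5
  [27] ##.## => .  t=1,i=10
  [26] ##.#. => #  t=2,i=10
  [25] ##..# => #  t=0,i=23
  [24] ##... => .  t=2,i=2
  [23] #.### => #  t=1,i=0
  [22] #.##. => .  t=0,i=21
  [21] #.#.# => #  t=0,i=2
  [20] #.#.. => #  t=0,i=8
  [19] #..## => .  t=1,i=21
  [18] #..#. => .  t=0,i=10
  [17] #...# => .  t=3,i=7
  [16] #.... => #  t=0,i=15
  [15] .#### => #  t=1,i=1
  [14] .###. => .  t=1,i=12
  [13] .##.# => #  t=1,i=23
  [12] .##.. => #  t=0,i=22
  [11] .#.## => .  t=0,i=20
  [10] .#.#. => #  t=0,i=1
  [9] .#..# => #  t=0,i=9
  [8] .#... => .  t=0,i=14
  [7] ..### => .  t=3,i=9
  [6] ..##. => .  t=1,i=22
  [5] ..#.# => #  t=0,i=0
  [4] ..#.. => .  t=1,i=19
  [3] ...## => .  t=2,i=7
  [2] ...#. => .  t=0,i=18
  [1] ....# => .  t=0,i=17
  [0] ..... => #  t=0,i=16
  bits 01110110101100011011011000100001 = 1991357985

1991357985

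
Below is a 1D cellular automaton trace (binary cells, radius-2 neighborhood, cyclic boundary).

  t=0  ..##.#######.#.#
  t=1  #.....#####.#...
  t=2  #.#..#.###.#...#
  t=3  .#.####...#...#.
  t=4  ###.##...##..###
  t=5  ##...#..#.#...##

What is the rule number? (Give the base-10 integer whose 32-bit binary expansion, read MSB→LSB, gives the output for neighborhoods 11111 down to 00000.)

  ##### -> #   bit 31 = 1  t=0,i=7
  ####. -> #   bit 30 = 1  t=0,i=10
  ###.# -> .   bit 29 = 0  t=0,i=11
  ###.. -> .   bit 28 = 0  t=3,i=6
  ##.## -> .   bit 27 = 0  t=0,i=4
  ##.#. -> #   bit 26 = 1  t=0,i=12
  ##..# -> .   bit 25 = 0  t=4,i=11
  ##... -> .   bit 24 = 0  t=3,i=7
  #.### -> .   bit 23 = 0  t=0,i=5
  #.##. -> .   bit 22 = 0  t=4,i=4
  #.#.# -> .   bit 21 = 0  t=0,i=13
  #.#.. -> .   bit 20 = 0  t=0,i=15
  #..## -> .   bit 19 = 0  t=0,i=1
  #..#. -> #   bit 18 = 1  t=2,i=4
  #...# -> .   bit 17 = 0  t=1,i=14
  #.... -> #   bit 16 = 1  t=1,i=2
  .#### -> #   bit 15 = 1  t=0,i=6
  .###. -> .   bit 14 = 0  t=2,i=8
  .##.# -> .   bit 13 = 0  t=0,i=3
  .##.. -> #   bit 12 = 1  t=4,i=5
  .#.## -> #   bit 11 = 1  t=2,i=6
  .#.#. -> .   bit 10 = 0  t=0,i=14
  .#..# -> #   bit 9 = 1  t=0,i=0
  .#... -> .   bit 8 = 0  t=1,i=1
  ..### -> .   bit 7 = 0  t=1,i=6
  ..##. -> .   bit 6 = 0  t=0,i=2
  ..#.# -> #   bit 5 = 1  t=2,i=5
  ..#.. -> #   bit 4 = 1  t=1,i=0
  ...## -> #   bit 3 = 1  t=1,i=5
  ...#. -> #   bit 2 = 1  t=1,i=15
  ....# -> .   bit 1 = 0  t=1,i=4
  ..... -> .   bit 0 = 0  t=1,i=3
  bits 11000100000001011001101000111100 = 3288701500

3288701500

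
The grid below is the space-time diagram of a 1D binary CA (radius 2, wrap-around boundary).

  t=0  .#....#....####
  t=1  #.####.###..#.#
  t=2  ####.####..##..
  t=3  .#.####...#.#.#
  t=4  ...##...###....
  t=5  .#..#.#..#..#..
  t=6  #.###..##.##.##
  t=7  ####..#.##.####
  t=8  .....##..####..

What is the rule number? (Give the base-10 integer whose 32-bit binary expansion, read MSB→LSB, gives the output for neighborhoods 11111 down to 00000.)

  [31] ##### => .  t=7,i=0
  [30] ####. => .  t=0,i=13
  [29] ###.# => #  t=0,i=14
  [28] ###.. => .  t=1,i=9
  [27] ##.## => #  t=1,i=1
  [26] ##.#. => #  t=0,i=0
  [25] ##..# => .  t=1,i=10
  [24] ##... => .  t=3,i=7
  [23] #.### => #  t=1,i=2
  [22] #.##. => .  t=1,i=14
  [21] #.#.# => .  t=3,i=1
  [20] #.#.. => .  t=0,i=1
  [19] #..## => #  t=2,i=10
  [18] #..#. => #  t=1,i=11
  [17] #...# => #  t=3,i=8
  [16] #.... => #  t=0,i=3
  [15] .#### => #  t=0,i=12
  [14] .###. => #  t=1,i=8
  [13] .##.# => #  t=1,i=0
  [12] .##.. => #  t=2,i=12
  [11] .#.## => .  t=1,i=13
  [10] .#.#. => .  t=3,i=0
  [9] .#..# => #  t=5,i=2
  [8] .#... => #  t=0,i=2
  [7] ..### => .  t=0,i=11
  [6] ..##. => .  t=2,i=11
  [5] ..#.# => #  t=1,i=12
  [4] ..#.. => .  t=0,i=6
  [3] ...## => .  t=0,i=10
  [2] ...#. => #  t=0,i=5
  [1] ....# => #  t=0,i=4
  [0] ..... => .  t=4,i=0
  bits 00101100100011111111001100100110 = 747631398

747631398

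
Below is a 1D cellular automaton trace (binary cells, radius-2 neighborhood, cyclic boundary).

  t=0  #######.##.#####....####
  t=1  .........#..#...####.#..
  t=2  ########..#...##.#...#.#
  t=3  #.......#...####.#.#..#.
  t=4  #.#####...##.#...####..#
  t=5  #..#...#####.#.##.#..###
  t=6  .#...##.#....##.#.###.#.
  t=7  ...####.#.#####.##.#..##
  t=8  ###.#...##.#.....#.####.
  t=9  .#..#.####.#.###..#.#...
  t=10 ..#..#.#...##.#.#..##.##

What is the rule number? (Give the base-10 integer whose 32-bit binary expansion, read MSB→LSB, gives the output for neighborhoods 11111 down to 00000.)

54259275

  ##### -> .   bit 31 = 0  t=0,i=0
  ####. -> .   bit 30 = 0  t=0,i=5
  ###.# -> .   bit 29 = 0  t=0,i=6
  ###.. -> .   bit 28 = 0  t=0,i=15
  ##.## -> .   bit 27 = 0  t=0,i=7
  ##.#. -> .   bit 26 = 0  t=1,i=20
  ##..# -> #   bit 25 = 1  t=2,i=8
  ##... -> #   bit 24 = 1  t=0,i=16
  #.### -> .   bit 23 = 0  t=0,i=11
  #.##. -> .   bit 22 = 0  t=0,i=8
  #.#.# -> #   bit 21 = 1  t=3,i=17
  #.#.. -> #   bit 20 = 1  t=1,i=21
  #..## -> #   bit 19 = 1  t=4,i=22
  #..#. -> .   bit 18 = 0  t=1,i=11
  #...# -> #   bit 17 = 1  t=1,i=14
  #.... -> #   bit 16 = 1  t=0,i=17
  .#### -> #   bit 15 = 1  t=0,i=12
  .###. -> #   bit 14 = 1  t=6,i=19
  .##.# -> #   bit 13 = 1  t=0,i=9
  .##.. -> .   bit 12 = 0  t=7,i=23
  .#.## -> #   bit 11 = 1  t=2,i=22
  .#.#. -> #   bit 10 = 1  t=3,i=18
  .#..# -> #   bit 9 = 1  t=1,i=10
  .#... -> .   bit 8 = 0  t=1,i=13
  ..### -> .   bit 7 = 0  t=0,i=20
  ..##. -> #   bit 6 = 1  t=2,i=14
  ..#.# -> .   bit 5 = 0  t=2,i=21
  ..#.. -> .   bit 4 = 0  t=1,i=9
  ...## -> #   bit 3 = 1  t=0,i=19
  ...#. -> .   bit 2 = 0  t=1,i=8
  ....# -> #   bit 1 = 1  t=0,i=18
  ..... -> #   bit 0 = 1  t=1,i=0
  bits 00000011001110111110111001001011 = 54259275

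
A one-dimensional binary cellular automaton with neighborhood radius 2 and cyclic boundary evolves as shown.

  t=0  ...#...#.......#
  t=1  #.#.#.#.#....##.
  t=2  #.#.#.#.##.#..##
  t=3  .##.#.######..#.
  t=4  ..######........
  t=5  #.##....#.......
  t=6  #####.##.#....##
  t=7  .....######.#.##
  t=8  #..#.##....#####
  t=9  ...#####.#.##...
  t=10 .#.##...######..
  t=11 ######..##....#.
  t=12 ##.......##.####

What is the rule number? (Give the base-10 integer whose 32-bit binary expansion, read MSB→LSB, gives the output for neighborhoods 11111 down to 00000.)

233879974

  #####|.  b31=0 t=3,i=8
  ####.|.  b30=0 t=3,i=10
  ###.#|.  b29=0 t=2,i=0
  ###..|.  b28=0 t=3,i=11
  ##.##|#  b27=1 t=6,i=5
  ##.#.|#  b26=1 t=1,i=15
  ##..#|.  b25=0 t=3,i=12
  ##...|#  b24=1 t=4,i=8
  #.###|#  b23=1 t=3,i=6
  #.##.|#  b22=1 t=2,i=8
  #.#.#|#  b21=1 t=1,i=0
  #.#..|#  b20=1 t=1,i=8
  #..##|.  b19=0 t=2,i=13
  #..#.|.  b18=0 t=3,i=13
  #...#|.  b17=0 t=0,i=1
  #....|.  b16=0 t=0,i=9
  .####|#  b15=1 t=3,i=7
  .###.|.  b14=0 t=2,i=15
  .##.#|#  b13=1 t=1,i=14
  .##..|#  b12=1 t=5,i=3
  .#.##|#  b11=1 t=2,i=7
  .#.#.|.  b10=0 t=1,i=1
  .#..#|.  b9=0 t=2,i=12
  .#...|#  b8=1 t=0,i=0
  ..###|#  b7=1 t=2,i=14
  ..##.|.  b6=0 t=1,i=13
  ..#.#|#  b5=1 t=5,i=0
  ..#..|.  b4=0 t=0,i=3
  ...##|.  b3=0 t=1,i=12
  ...#.|#  b2=1 t=0,i=2
  ....#|#  b1=1 t=0,i=13
  .....|.  b0=0 t=0,i=10
  bits 00001101111100001011100110100110 = 233879974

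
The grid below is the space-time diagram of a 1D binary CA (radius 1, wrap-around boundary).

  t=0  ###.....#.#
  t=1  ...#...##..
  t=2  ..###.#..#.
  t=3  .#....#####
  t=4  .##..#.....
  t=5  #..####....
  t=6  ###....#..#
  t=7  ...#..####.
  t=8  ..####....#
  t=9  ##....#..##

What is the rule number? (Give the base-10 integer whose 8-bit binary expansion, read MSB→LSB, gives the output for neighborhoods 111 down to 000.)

  ###|.  b7=0 t=0,i=0
  ##.|.  b6=0 t=0,i=2
  #.#|.  b5=0 t=0,i=9
  #..|#  b4=1 t=0,i=3
  .##|.  b3=0 t=0,i=10
  .#.|#  b2=1 t=0,i=8
  ..#|#  b1=1 t=0,i=7
  ...|.  b0=0 t=0,i=4
  bits 00010110 = 22

22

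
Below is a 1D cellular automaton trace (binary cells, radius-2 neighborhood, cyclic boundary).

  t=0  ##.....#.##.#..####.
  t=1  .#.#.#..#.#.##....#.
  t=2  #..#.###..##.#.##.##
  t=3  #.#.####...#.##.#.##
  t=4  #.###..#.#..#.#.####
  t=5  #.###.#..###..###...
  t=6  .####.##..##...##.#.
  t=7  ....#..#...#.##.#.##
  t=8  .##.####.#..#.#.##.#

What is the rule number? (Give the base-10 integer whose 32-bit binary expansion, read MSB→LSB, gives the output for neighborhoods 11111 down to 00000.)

  [31] ##### => .  t=4,i=18
  [30] ####. => .  t=0,i=17
  [29] ###.# => #  t=0,i=18
  [28] ###.. => #  t=2,i=0
  [27] ##.## => .  t=0,i=19
  [26] ##.#. => .  t=0,i=11
  [25] ##..# => .  t=2,i=1
  [24] ##... => .  t=0,i=2
  [23] #.### => #  t=2,i=5
  [22] #.##. => .  t=0,i=0
  [21] #.#.# => #  t=1,i=3
  [20] #.#.. => #  t=0,i=12
  [19] #..## => .  t=0,i=14
  [18] #..#. => #  t=1,i=0
  [17] #...# => #  t=3,i=9
  [16] #.... => #  t=0,i=3
  [15] .#### => .  t=0,i=16
  [14] .###. => #  t=2,i=6
  [13] .##.# => #  t=0,i=10
  [12] .##.. => #  t=0,i=1
  [11] .#.## => #  t=0,i=8
  [10] .#.#. => .  t=1,i=2
  [9] .#..# => #  t=0,i=13
  [8] .#... => .  t=7,i=8
  [7] ..### => .  t=0,i=15
  [6] ..##. => .  t=2,i=10
  [5] ..#.# => .  t=0,i=7
  [4] ..#.. => #  t=1,i=18
  [3] ...## => #  t=6,i=14
  [2] ...#. => .  t=0,i=6
  [1] ....# => #  t=0,i=5
  [0] ..... => .  t=0,i=4
  bits 00110000101101110111101000011010 = 817330714

817330714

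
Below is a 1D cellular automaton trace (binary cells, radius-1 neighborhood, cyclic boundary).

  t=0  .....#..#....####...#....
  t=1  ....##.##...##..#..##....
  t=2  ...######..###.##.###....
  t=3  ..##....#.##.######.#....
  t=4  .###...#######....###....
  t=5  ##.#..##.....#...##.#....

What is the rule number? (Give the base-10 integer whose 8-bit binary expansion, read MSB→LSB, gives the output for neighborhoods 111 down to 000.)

110

  ###|.  b7=0 t=0,i=14
  ##.|#  b6=1 t=0,i=16
  #.#|#  b5=1 t=1,i=6
  #..|.  b4=0 t=0,i=6
  .##|#  b3=1 t=0,i=13
  .#.|#  b2=1 t=0,i=5
  ..#|#  b1=1 t=0,i=4
  ...|.  b0=0 t=0,i=0
  bits 01101110 = 110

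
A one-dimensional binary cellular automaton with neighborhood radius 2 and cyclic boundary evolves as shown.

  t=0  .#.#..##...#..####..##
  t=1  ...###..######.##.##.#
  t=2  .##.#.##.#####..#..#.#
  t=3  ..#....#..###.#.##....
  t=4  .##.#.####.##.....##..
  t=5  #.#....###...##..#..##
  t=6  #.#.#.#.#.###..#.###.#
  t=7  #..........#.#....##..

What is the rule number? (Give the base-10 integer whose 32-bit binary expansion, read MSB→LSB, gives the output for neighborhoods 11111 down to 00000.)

3810255388

  nb #####: next=#  (t=1,i=10, bit31=1)
  nb ####.: next=#  (t=0,i=16, bit30=1)
  nb ###.#: next=#  (t=1,i=13, bit29=1)
  nb ###..: next=.  (t=0,i=17, bit28=0)
  nb ##.##: next=.  (t=1,i=14, bit27=0)
  nb ##.#.: next=.  (t=0,i=0, bit26=0)
  nb ##..#: next=#  (t=0,i=18, bit25=1)
  nb ##...: next=#  (t=0,i=8, bit24=1)
  nb #.###: next=.  (t=2,i=9, bit23=0)
  nb #.##.: next=.  (t=1,i=15, bit22=0)
  nb #.#.#: next=.  (t=0,i=1, bit21=0)
  nb #.#..: next=#  (t=0,i=3, bit20=1)
  nb #..##: next=#  (t=0,i=5, bit19=1)
  nb #..#.: next=.  (t=2,i=15, bit18=0)
  nb #...#: next=#  (t=0,i=9, bit17=1)
  nb #....: next=#  (t=3,i=4, bit16=1)
  nb .####: next=#  (t=0,i=15, bit15=1)
  nb .###.: next=#  (t=1,i=4, bit14=1)
  nb .##.#: next=#  (t=0,i=21, bit13=1)
  nb .##..: next=.  (t=0,i=7, bit12=0)
  nb .#.##: next=.  (t=2,i=0, bit11=0)
  nb .#.#.: next=.  (t=0,i=2, bit10=0)
  nb .#..#: next=#  (t=0,i=4, bit9=1)
  nb .#...: next=.  (t=1,i=0, bit8=0)
  nb ..###: next=.  (t=0,i=14, bit7=0)
  nb ..##.: next=.  (t=0,i=6, bit6=0)
  nb ..#.#: next=.  (t=2,i=19, bit5=0)
  nb ..#..: next=#  (t=0,i=11, bit4=1)
  nb ...##: next=#  (t=1,i=2, bit3=1)
  nb ...#.: next=#  (t=0,i=10, bit2=1)
  nb ....#: next=.  (t=3,i=0, bit1=0)
  nb .....: next=.  (t=3,i=20, bit0=0)
  bits 11100011000110111110001000011100 = 3810255388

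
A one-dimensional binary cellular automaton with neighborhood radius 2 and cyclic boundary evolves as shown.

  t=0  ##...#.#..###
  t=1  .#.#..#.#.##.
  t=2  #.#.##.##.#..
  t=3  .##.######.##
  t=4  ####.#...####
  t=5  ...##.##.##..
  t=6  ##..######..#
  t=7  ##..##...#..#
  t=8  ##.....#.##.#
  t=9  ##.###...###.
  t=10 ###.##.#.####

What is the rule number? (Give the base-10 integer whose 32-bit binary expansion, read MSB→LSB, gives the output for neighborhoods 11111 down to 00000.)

  [31] ##### => .  t=0,i=12
  [30] ####. => .  t=0,i=0
  [29] ###.# => #  t=3,i=9
  [28] ###.. => #  t=0,i=1
  [27] ##.## => #  t=2,i=6
  [26] ##.#. => #  t=2,i=9
  [25] ##..# => .  t=1,i=12
  [24] ##... => .  t=0,i=2
  [23] #.### => .  t=3,i=4
  [22] #.##. => #  t=1,i=10
  [21] #.#.# => #  t=1,i=8
  [20] #.#.. => .  t=0,i=7
  [19] #..## => .  t=0,i=9
  [18] #..#. => #  t=1,i=0
  [17] #...# => #  t=0,i=3
  [16] #.... => #  t=5,i=12
  [15] .#### => #  t=0,i=11
  [14] .###. => #  t=6,i=0
  [13] .##.# => #  t=2,i=5
  [12] .##.. => .  t=1,i=11
  [11] .#.## => .  t=1,i=9
  [10] .#.#. => #  t=0,i=6
  [9] .#..# => #  t=0,i=8
  [8] .#... => #  t=4,i=6
  [7] ..### => #  t=0,i=10
  [6] ..##. => .  t=5,i=3
  [5] ..#.# => .  t=0,i=5
  [4] ..#.. => #  t=7,i=9
  [3] ...## => .  t=4,i=8
  [2] ...#. => .  t=0,i=4
  [1] ....# => #  t=5,i=1
  [0] ..... => #  t=5,i=0
  bits 00111100011001111110011110010011 = 1013442451

1013442451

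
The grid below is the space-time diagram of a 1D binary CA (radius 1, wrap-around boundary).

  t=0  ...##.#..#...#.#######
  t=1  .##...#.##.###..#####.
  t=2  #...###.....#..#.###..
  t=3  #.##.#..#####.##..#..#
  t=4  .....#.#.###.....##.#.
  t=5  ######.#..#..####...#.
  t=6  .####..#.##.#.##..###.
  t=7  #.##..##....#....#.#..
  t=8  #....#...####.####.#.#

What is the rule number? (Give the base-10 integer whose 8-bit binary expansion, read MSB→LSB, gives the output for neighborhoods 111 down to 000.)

135

  [7] ### => #  t=0,i=16
  [6] ##. => .  t=0,i=4
  [5] #.# => .  t=0,i=5
  [4] #.. => .  t=0,i=0
  [3] .## => .  t=0,i=3
  [2] .#. => #  t=0,i=6
  [1] ..# => #  t=0,i=2
  [0] ... => #  t=0,i=1
  bits 10000111 = 135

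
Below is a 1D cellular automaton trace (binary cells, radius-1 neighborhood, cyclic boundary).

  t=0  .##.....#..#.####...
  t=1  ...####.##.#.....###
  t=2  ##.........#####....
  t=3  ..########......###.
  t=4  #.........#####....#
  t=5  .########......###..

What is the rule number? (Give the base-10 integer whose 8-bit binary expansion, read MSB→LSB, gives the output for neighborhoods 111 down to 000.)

  ### -> .   bit 7 = 0  t=0,i=14
  ##. -> .   bit 6 = 0  t=0,i=2
  #.# -> .   bit 5 = 0  t=0,i=12
  #.. -> #   bit 4 = 1  t=0,i=3
  .## -> .   bit 3 = 0  t=0,i=1
  .#. -> #   bit 2 = 1  t=0,i=8
  ..# -> .   bit 1 = 0  t=0,i=0
  ... -> #   bit 0 = 1  t=0,i=4
  bits 00010101 = 21

21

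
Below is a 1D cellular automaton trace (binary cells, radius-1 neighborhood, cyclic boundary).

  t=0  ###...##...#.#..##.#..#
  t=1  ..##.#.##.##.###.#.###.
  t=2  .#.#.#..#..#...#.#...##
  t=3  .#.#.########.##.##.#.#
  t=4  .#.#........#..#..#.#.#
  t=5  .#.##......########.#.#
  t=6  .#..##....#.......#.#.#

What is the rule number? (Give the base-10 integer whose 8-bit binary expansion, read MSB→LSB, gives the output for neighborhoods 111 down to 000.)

  ### -> .   bit 7 = 0  t=0,i=0
  ##. -> #   bit 6 = 1  t=0,i=2
  #.# -> .   bit 5 = 0  t=0,i=12
  #.. -> #   bit 4 = 1  t=0,i=3
  .## -> .   bit 3 = 0  t=0,i=6
  .#. -> #   bit 2 = 1  t=0,i=11
  ..# -> #   bit 1 = 1  t=0,i=5
  ... -> .   bit 0 = 0  t=0,i=4
  bits 01010110 = 86

86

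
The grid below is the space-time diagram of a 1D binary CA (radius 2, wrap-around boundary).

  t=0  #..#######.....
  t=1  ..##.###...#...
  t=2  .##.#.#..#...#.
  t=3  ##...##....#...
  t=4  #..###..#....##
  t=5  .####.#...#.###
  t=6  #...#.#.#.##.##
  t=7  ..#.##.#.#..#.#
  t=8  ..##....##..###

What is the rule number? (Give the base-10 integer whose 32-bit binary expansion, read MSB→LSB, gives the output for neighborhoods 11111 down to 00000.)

2853915880

  #####|#  b31=1 t=0,i=5
  ####.|.  b30=0 t=0,i=8
  ###.#|#  b29=1 t=5,i=4
  ###..|.  b28=0 t=0,i=9
  ##.##|#  b27=1 t=1,i=4
  ##.#.|.  b26=0 t=2,i=3
  ##..#|#  b25=1 t=4,i=1
  ##...|.  b24=0 t=0,i=10
  #.###|.  b23=0 t=1,i=5
  #.##.|.  b22=0 t=6,i=10
  #.#.#|.  b21=0 t=2,i=4
  #.#..|#  b20=1 t=2,i=6
  #..##|#  b19=1 t=0,i=2
  #..#.|.  b18=0 t=2,i=8
  #...#|#  b17=1 t=1,i=9
  #....|#  b16=1 t=0,i=11
  .####|.  b15=0 t=0,i=4
  .###.|#  b14=1 t=1,i=6
  .##.#|.  b13=0 t=1,i=3
  .##..|.  b12=0 t=3,i=1
  .#.##|#  b11=1 t=5,i=11
  .#.#.|#  b10=1 t=2,i=5
  .#..#|.  b9=0 t=0,i=1
  .#...|.  b8=0 t=1,i=12
  ..###|#  b7=1 t=0,i=3
  ..##.|#  b6=1 t=1,i=2
  ..#.#|#  b5=1 t=5,i=10
  ..#..|.  b4=0 t=0,i=0
  ...##|#  b3=1 t=1,i=1
  ...#.|.  b2=0 t=0,i=14
  ....#|.  b1=0 t=0,i=13
  .....|.  b0=0 t=0,i=12
  bits 10101010000110110100110011101000 = 2853915880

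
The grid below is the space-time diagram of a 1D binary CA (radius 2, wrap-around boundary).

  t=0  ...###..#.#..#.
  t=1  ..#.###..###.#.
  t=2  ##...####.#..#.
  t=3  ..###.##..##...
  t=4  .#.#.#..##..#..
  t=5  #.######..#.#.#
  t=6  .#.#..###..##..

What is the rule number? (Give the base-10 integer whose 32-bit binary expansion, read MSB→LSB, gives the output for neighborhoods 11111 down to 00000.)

1530578460

  [31] ##### => .  t=5,i=4
  [30] ####. => #  t=2,i=7
  [29] ###.# => .  t=1,i=11
  [28] ###.. => #  t=0,i=5
  [27] ##.## => #  t=3,i=5
  [26] ##.#. => .  t=1,i=12
  [25] ##..# => #  t=0,i=6
  [24] ##... => #  t=2,i=2
  [23] #.### => .  t=1,i=4
  [22] #.##. => .  t=2,i=0
  [21] #.#.# => #  t=4,i=3
  [20] #.#.. => #  t=0,i=10
  [19] #..## => #  t=1,i=8
  [18] #..#. => .  t=0,i=7
  [17] #...# => #  t=1,i=0
  [16] #.... => .  t=0,i=0
  [15] .#### => #  t=2,i=6
  [14] .###. => #  t=0,i=4
  [13] .##.# => .  t=5,i=0
  [12] .##.. => .  t=2,i=1
  [11] .#.## => .  t=1,i=3
  [10] .#.#. => #  t=0,i=9
  [9] .#..# => #  t=0,i=11
  [8] .#... => .  t=0,i=14
  [7] ..### => .  t=0,i=3
  [6] ..##. => .  t=3,i=10
  [5] ..#.# => .  t=0,i=8
  [4] ..#.. => #  t=0,i=13
  [3] ...## => #  t=0,i=2
  [2] ...#. => #  t=1,i=1
  [1] ....# => .  t=0,i=1
  [0] ..... => .  t=3,i=14
  bits 01011011001110101100011000011100 = 1530578460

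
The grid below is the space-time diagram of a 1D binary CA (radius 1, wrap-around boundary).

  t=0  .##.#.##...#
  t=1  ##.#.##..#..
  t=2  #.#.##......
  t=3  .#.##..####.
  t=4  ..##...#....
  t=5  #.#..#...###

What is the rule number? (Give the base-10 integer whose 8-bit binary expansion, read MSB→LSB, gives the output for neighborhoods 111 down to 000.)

  ### -> .   bit 7 = 0  t=3,i=8
  ##. -> .   bit 6 = 0  t=0,i=2
  #.# -> #   bit 5 = 1  t=0,i=0
  #.. -> .   bit 4 = 0  t=0,i=8
  .## -> #   bit 3 = 1  t=0,i=1
  .#. -> .   bit 2 = 0  t=0,i=4
  ..# -> .   bit 1 = 0  t=0,i=10
  ... -> #   bit 0 = 1  t=0,i=9
  bits 00101001 = 41

41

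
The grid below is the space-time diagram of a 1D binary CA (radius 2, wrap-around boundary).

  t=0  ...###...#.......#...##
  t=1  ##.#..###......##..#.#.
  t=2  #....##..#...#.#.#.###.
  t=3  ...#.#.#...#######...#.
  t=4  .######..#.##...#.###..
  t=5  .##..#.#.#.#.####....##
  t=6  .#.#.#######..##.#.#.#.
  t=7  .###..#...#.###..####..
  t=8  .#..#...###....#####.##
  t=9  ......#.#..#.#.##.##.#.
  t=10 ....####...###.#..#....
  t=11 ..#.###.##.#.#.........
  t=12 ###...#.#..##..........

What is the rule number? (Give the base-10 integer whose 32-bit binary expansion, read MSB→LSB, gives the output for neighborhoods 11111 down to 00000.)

  #####|.  b31=0 t=3,i=13
  ####.|#  b30=1 t=3,i=16
  ###.#|#  b29=1 t=2,i=21
  ###..|.  b28=0 t=0,i=5
  ##.##|.  b27=0 t=5,i=0
  ##.#.|.  b26=0 t=1,i=2
  ##..#|#  b25=1 t=1,i=17
  ##...|#  b24=1 t=0,i=0
  #.###|.  b23=0 t=2,i=19
  #.##.|#  b22=1 t=1,i=0
  #.#.#|#  b21=1 t=1,i=21
  #.#..|.  b20=0 t=1,i=3
  #..##|#  b19=1 t=1,i=5
  #..#.|.  b18=0 t=1,i=18
  #...#|#  b17=1 t=0,i=1
  #....|.  b16=0 t=0,i=11
  .####|#  b15=1 t=3,i=12
  .###.|.  b14=0 t=0,i=4
  .##.#|.  b13=0 t=1,i=1
  .##..|.  b12=0 t=0,i=22
  .#.##|.  b11=0 t=1,i=22
  .#.#.|#  b10=1 t=1,i=20
  .#..#|.  b9=0 t=1,i=4
  .#...|.  b8=0 t=0,i=10
  ..###|#  b7=1 t=0,i=3
  ..##.|#  b6=1 t=0,i=21
  ..#.#|#  b5=1 t=1,i=19
  ..#..|.  b4=0 t=0,i=9
  ...##|.  b3=0 t=0,i=2
  ...#.|#  b2=1 t=0,i=8
  ....#|#  b1=1 t=0,i=15
  .....|.  b0=0 t=0,i=12
  bits 01100011011010101000010011100110 = 1667925222

1667925222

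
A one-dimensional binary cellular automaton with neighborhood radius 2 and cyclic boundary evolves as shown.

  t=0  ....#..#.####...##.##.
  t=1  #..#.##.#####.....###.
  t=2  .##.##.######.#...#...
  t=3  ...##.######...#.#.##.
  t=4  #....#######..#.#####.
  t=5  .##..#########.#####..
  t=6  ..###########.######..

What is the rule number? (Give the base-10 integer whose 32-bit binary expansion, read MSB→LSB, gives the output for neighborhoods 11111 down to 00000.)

  ##### -> #   bit 31 = 1  t=1,i=10
  ####. -> #   bit 30 = 1  t=0,i=11
  ###.# -> .   bit 29 = 0  t=1,i=20
  ###.. -> #   bit 28 = 1  t=0,i=12
  ##.## -> #   bit 27 = 1  t=0,i=18
  ##.#. -> .   bit 26 = 0  t=1,i=21
  ##..# -> #   bit 25 = 1  t=4,i=12
  ##... -> .   bit 24 = 0  t=0,i=13
  #.### -> #   bit 23 = 1  t=0,i=9
  #.##. -> #   bit 22 = 1  t=0,i=19
  #.#.# -> #   bit 21 = 1  t=3,i=17
  #.#.. -> .   bit 20 = 0  t=1,i=0
  #..## -> #   bit 19 = 1  t=5,i=4
  #..#. -> #   bit 18 = 1  t=0,i=6
  #...# -> .   bit 17 = 0  t=0,i=14
  #.... -> #   bit 16 = 1  t=0,i=0
  .#### -> #   bit 15 = 1  t=0,i=10
  .###. -> .   bit 14 = 0  t=1,i=19
  .##.# -> .   bit 13 = 0  t=0,i=17
  .##.. -> #   bit 12 = 1  t=0,i=20
  .#.## -> #   bit 11 = 1  t=0,i=8
  .#.#. -> #   bit 10 = 1  t=3,i=16
  .#..# -> #   bit 9 = 1  t=0,i=5
  .#... -> #   bit 8 = 1  t=2,i=15
  ..### -> #   bit 7 = 1  t=1,i=18
  ..##. -> .   bit 6 = 0  t=0,i=16
  ..#.# -> .   bit 5 = 0  t=0,i=7
  ..#.. -> .   bit 4 = 0  t=0,i=4
  ...## -> .   bit 3 = 0  t=0,i=15
  ...#. -> #   bit 2 = 1  t=0,i=3
  ....# -> .   bit 1 = 0  t=0,i=2
  ..... -> .   bit 0 = 0  t=0,i=1
  bits 11011010111011011001111110000100 = 3673005956

3673005956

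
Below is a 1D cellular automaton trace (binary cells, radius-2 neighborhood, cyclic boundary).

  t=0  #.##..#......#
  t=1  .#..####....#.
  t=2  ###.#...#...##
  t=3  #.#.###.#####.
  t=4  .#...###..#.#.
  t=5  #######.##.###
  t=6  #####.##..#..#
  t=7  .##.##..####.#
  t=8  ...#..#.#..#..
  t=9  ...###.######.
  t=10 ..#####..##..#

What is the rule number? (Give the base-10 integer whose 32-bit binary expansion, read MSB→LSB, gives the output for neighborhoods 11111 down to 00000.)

2870364056

  #####|#  b31=1 t=2,i=0
  ####.|.  b30=0 t=1,i=6
  ###.#|#  b29=1 t=2,i=2
  ###..|.  b28=0 t=1,i=7
  ##.##|#  b27=1 t=0,i=1
  ##.#.|.  b26=0 t=2,i=3
  ##..#|#  b25=1 t=0,i=4
  ##...|#  b24=1 t=1,i=8
  #.###|.  b23=0 t=3,i=4
  #.##.|.  b22=0 t=0,i=2
  #.#.#|.  b21=0 t=3,i=0
  #.#..|#  b20=1 t=2,i=4
  #..##|.  b19=0 t=1,i=3
  #..#.|#  b18=1 t=0,i=5
  #...#|#  b17=1 t=2,i=6
  #....|.  b16=0 t=0,i=8
  .####|.  b15=0 t=1,i=5
  .###.|#  b14=1 t=3,i=5
  .##.#|.  b13=0 t=0,i=0
  .##..|.  b12=0 t=0,i=3
  .#.##|.  b11=0 t=3,i=3
  .#.#.|#  b10=1 t=3,i=1
  .#..#|#  b9=1 t=1,i=2
  .#...|#  b8=1 t=0,i=7
  ..###|#  b7=1 t=1,i=4
  ..##.|.  b6=0 t=0,i=13
  ..#.#|.  b5=0 t=4,i=10
  ..#..|#  b4=1 t=0,i=6
  ...##|#  b3=1 t=0,i=12
  ...#.|.  b2=0 t=1,i=11
  ....#|.  b1=0 t=0,i=11
  .....|.  b0=0 t=0,i=9
  bits 10101011000101100100011110011000 = 2870364056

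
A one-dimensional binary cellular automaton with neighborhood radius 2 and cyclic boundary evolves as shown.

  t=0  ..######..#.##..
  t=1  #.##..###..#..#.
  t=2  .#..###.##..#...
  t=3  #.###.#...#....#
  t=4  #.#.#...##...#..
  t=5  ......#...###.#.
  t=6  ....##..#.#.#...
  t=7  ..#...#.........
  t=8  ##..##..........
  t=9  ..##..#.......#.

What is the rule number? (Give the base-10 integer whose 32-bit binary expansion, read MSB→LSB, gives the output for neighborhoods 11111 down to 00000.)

1938467462

  [31] ##### => .  t=0,i=4
  [30] ####. => #  t=0,i=6
  [29] ###.# => #  t=2,i=6
  [28] ###.. => #  t=0,i=7
  [27] ##.## => .  t=2,i=7
  [26] ##.#. => .  t=3,i=5
  [25] ##..# => #  t=0,i=8
  [24] ##... => #  t=0,i=14
  [23] #.### => #  t=3,i=2
  [22] #.##. => .  t=0,i=12
  [21] #.#.# => .  t=1,i=0
  [20] #.#.. => .  t=3,i=6
  [19] #..## => #  t=1,i=5
  [18] #..#. => .  t=0,i=9
  [17] #...# => #  t=3,i=8
  [16] #.... => .  t=0,i=15
  [15] .#### => #  t=0,i=3
  [14] .###. => .  t=1,i=7
  [13] .##.# => #  t=3,i=0
  [12] .##.. => .  t=0,i=13
  [11] .#.## => #  t=0,i=11
  [10] .#.#. => .  t=1,i=15
  [9] .#..# => #  t=1,i=12
  [8] .#... => .  t=2,i=13
  [7] ..### => #  t=0,i=2
  [6] ..##. => .  t=3,i=15
  [5] ..#.# => .  t=0,i=10
  [4] ..#.. => .  t=1,i=11
  [3] ...## => .  t=0,i=1
  [2] ...#. => #  t=2,i=0
  [1] ....# => #  t=0,i=0
  [0] ..... => .  t=5,i=1
  bits 01110011100010101010101010000110 = 1938467462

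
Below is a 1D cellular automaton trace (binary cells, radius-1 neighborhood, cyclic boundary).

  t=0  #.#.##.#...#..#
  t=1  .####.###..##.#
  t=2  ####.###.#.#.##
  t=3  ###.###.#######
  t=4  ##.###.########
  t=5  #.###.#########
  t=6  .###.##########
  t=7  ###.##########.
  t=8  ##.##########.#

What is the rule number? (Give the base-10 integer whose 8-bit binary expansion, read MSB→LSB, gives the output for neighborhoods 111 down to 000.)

  [7] ### => #  t=1,i=2
  [6] ##. => .  t=0,i=0
  [5] #.# => #  t=0,i=1
  [4] #.. => #  t=0,i=8
  [3] .## => #  t=0,i=4
  [2] .#. => #  t=0,i=2
  [1] ..# => .  t=0,i=10
  [0] ... => .  t=0,i=9
  bits 10111100 = 188

188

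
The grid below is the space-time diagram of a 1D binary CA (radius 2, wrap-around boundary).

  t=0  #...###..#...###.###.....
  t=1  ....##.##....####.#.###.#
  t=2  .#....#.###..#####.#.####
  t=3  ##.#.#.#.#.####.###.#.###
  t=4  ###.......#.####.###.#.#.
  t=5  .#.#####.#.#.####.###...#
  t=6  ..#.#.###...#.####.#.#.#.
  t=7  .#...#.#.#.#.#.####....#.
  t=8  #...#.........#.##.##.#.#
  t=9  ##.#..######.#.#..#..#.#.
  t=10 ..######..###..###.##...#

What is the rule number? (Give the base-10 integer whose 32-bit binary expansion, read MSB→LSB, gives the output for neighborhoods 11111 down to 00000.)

1864227461

  nb #####: next=.  (t=2,i=15, bit31=0)
  nb ####.: next=#  (t=1,i=15, bit30=1)
  nb ###.#: next=#  (t=0,i=15, bit29=1)
  nb ###..: next=.  (t=0,i=6, bit28=0)
  nb ##.##: next=#  (t=0,i=16, bit27=1)
  nb ##.#.: next=#  (t=1,i=17, bit26=1)
  nb ##..#: next=#  (t=0,i=7, bit25=1)
  nb ##...: next=#  (t=0,i=20, bit24=1)
  nb #.###: next=.  (t=0,i=17, bit23=0)
  nb #.##.: next=.  (t=1,i=7, bit22=0)
  nb #.#.#: next=.  (t=1,i=18, bit21=0)
  nb #.#..: next=#  (t=1,i=24, bit20=1)
  nb #..##: next=#  (t=2,i=12, bit19=1)
  nb #..#.: next=#  (t=0,i=8, bit18=1)
  nb #...#: next=.  (t=0,i=2, bit17=0)
  nb #....: next=#  (t=0,i=21, bit16=1)
  nb .####: next=#  (t=1,i=14, bit15=1)
  nb .###.: next=#  (t=0,i=5, bit14=1)
  nb .##.#: next=.  (t=1,i=5, bit13=0)
  nb .##..: next=#  (t=1,i=8, bit12=1)
  nb .#.##: next=#  (t=1,i=19, bit11=1)
  nb .#.#.: next=.  (t=3,i=4, bit10=0)
  nb .#..#: next=#  (t=7,i=24, bit9=1)
  nb .#...: next=.  (t=0,i=1, bit8=0)
  nb ..###: next=#  (t=0,i=4, bit7=1)
  nb ..##.: next=.  (t=1,i=4, bit6=0)
  nb ..#.#: next=.  (t=2,i=6, bit5=0)
  nb ..#..: next=.  (t=0,i=0, bit4=0)
  nb ...##: next=.  (t=0,i=3, bit3=0)
  nb ...#.: next=#  (t=0,i=24, bit2=1)
  nb ....#: next=.  (t=0,i=23, bit1=0)
  nb .....: next=#  (t=0,i=22, bit0=1)
  bits 01101111000111011101101010000101 = 1864227461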